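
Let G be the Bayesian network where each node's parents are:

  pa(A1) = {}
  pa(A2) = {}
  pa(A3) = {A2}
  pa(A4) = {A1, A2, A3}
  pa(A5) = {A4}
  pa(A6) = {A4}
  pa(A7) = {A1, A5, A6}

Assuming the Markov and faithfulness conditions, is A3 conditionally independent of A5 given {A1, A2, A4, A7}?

There are 6 undirected paths between A3 and A5; checking each against the conditioning set {A1, A2, A4, A7}:
  1. A3 → A4 → A6 → A7 ← A5 — A4:chain[blocks]; A6:chain[open]; A7:collider[open] ⇒ blocked
  2. A3 → A4 ← A1 → A7 ← A5 — A4:collider[open]; A1:fork[blocks]; A7:collider[open] ⇒ blocked
  3. A3 → A4 → A5 — A4:chain[blocks] ⇒ blocked
  4. A3 ← A2 → A4 → A6 → A7 ← A5 — A2:fork[blocks]; A4:chain[blocks]; A6:chain[open]; A7:collider[open] ⇒ blocked
  5. A3 ← A2 → A4 ← A1 → A7 ← A5 — A2:fork[blocks]; A4:collider[open]; A1:fork[blocks]; A7:collider[open] ⇒ blocked
  6. A3 ← A2 → A4 → A5 — A2:fork[blocks]; A4:chain[blocks] ⇒ blocked
Since every path is blocked, d-separation holds.

Yes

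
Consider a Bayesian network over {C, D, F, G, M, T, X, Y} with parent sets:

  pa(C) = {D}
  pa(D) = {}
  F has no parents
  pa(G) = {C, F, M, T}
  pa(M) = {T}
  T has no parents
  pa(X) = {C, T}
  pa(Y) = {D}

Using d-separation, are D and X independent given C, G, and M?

We examine all 3 paths between D and X:
Path 1: D → C → X
  C is a chain here and C is conditioned on, so the path is blocked at C.
Path 2: D → C → G ← M ← T → X
  C is a chain here and C is conditioned on, so the path is blocked at C.
Path 3: D → C → G ← T → X
  C is a chain here and C is conditioned on, so the path is blocked at C.
All paths are blocked; D ⊥ X | {C, G, M} holds.

Yes — D and X are d-separated given {C, G, M}.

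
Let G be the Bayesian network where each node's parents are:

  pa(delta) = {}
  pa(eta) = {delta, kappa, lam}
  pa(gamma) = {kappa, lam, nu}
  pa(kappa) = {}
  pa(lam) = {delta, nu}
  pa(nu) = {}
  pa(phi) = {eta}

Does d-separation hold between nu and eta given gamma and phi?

No — nu and eta are not d-separated given {gamma, phi}.

There are 6 undirected paths between nu and eta; checking each against the conditioning set {gamma, phi}:
  1. nu → gamma ← kappa → eta — gamma:collider[open]; kappa:fork[open] ⇒ active
  2. nu → gamma ← lam → eta — gamma:collider[open]; lam:fork[open] ⇒ active
  3. nu → gamma ← lam ← delta → eta — gamma:collider[open]; lam:chain[open]; delta:fork[open] ⇒ active
  4. nu → lam → eta — lam:chain[open] ⇒ active
  5. nu → lam → gamma ← kappa → eta — lam:chain[open]; gamma:collider[open]; kappa:fork[open] ⇒ active
  6. nu → lam ← delta → eta — lam:collider[open]; delta:fork[open] ⇒ active
Since the path nu → gamma ← kappa → eta is active, nu and eta are not d-separated given {gamma, phi}.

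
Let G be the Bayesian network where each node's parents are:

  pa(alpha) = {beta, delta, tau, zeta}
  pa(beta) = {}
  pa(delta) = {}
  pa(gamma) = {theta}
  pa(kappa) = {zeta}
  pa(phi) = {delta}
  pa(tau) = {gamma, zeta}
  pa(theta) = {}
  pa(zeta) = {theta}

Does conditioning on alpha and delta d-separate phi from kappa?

Yes

3 paths connect phi and kappa; each must be blocked for d-separation to hold:
Path 1: phi ← delta → alpha ← tau ← gamma ← theta → zeta → kappa
  delta is a fork here and delta is conditioned on, so the path is blocked at delta.
Path 2: phi ← delta → alpha ← tau ← zeta → kappa
  delta is a fork here and delta is conditioned on, so the path is blocked at delta.
Path 3: phi ← delta → alpha ← zeta → kappa
  delta is a fork here and delta is conditioned on, so the path is blocked at delta.
All paths are blocked; phi ⊥ kappa | {alpha, delta} holds.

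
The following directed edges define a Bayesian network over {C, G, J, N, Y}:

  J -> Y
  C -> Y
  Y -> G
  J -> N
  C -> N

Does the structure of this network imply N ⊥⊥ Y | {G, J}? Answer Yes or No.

2 paths connect N and Y; each must be blocked for d-separation to hold:
Path 1: N ← C → Y
  C is a fork and C is not conditioned on — no node blocks this path, so it is active.
Path 2: N ← J → Y
  J is a fork here and J is conditioned on, so the path is blocked at J.
Because an active path exists, N and Y are not d-separated.

No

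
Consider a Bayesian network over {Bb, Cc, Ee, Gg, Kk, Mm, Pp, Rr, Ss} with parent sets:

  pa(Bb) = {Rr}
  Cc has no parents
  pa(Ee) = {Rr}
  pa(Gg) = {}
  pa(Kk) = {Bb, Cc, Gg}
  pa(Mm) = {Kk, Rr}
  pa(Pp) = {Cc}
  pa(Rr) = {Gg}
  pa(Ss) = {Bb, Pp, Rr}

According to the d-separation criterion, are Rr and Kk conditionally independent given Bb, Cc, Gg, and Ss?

Yes

Enumerating the 6 paths from Rr to Kk and testing each for blocking by {Bb, Cc, Gg, Ss}:
Path 1: Rr → Bb → Kk
  Bb is a chain here and Bb is conditioned on, so the path is blocked at Bb.
Path 2: Rr → Bb → Ss ← Pp ← Cc → Kk
  Bb is a chain here and Bb is conditioned on, so the path is blocked at Bb.
Path 3: Rr → Ss ← Bb → Kk
  Bb is a fork here and Bb is conditioned on, so the path is blocked at Bb.
Path 4: Rr → Ss ← Pp ← Cc → Kk
  Cc is a fork here and Cc is conditioned on, so the path is blocked at Cc.
Path 5: Rr → Mm ← Kk
  Mm is a collider here and neither Mm nor any of its descendants is conditioned on, so the collider stays closed — the path is blocked at Mm.
Path 6: Rr ← Gg → Kk
  Gg is a fork here and Gg is conditioned on, so the path is blocked at Gg.
Since every path is blocked, d-separation holds.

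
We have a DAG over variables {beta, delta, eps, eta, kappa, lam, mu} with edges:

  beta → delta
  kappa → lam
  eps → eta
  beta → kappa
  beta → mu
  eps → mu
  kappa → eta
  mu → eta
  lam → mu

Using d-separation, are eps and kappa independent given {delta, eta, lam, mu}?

Enumerating the 6 paths from eps to kappa and testing each for blocking by {delta, eta, lam, mu}:
Path 1: eps → mu → eta ← kappa
  mu is a chain here and mu is conditioned on, so the path is blocked at mu.
Path 2: eps → mu ← lam ← kappa
  lam is a chain here and lam is conditioned on, so the path is blocked at lam.
Path 3: eps → mu ← beta → kappa
  mu is a collider and mu is conditioned on, which opens it; beta is a fork and beta is not conditioned on — no node blocks this path, so it is active.
Path 4: eps → eta ← mu ← lam ← kappa
  mu is a chain here and mu is conditioned on, so the path is blocked at mu.
Path 5: eps → eta ← mu ← beta → kappa
  mu is a chain here and mu is conditioned on, so the path is blocked at mu.
Path 6: eps → eta ← kappa
  eta is a collider and eta is conditioned on, which opens it — no node blocks this path, so it is active.
At least one path is unblocked, so d-separation fails.

No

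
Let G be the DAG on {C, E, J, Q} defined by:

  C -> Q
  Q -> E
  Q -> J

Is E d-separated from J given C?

The only undirected path from E to J is:
Path 1: E ← Q → J
  Q is a fork and Q is not conditioned on — no node blocks this path, so it is active.
Because an active path exists, E and J are not d-separated.

No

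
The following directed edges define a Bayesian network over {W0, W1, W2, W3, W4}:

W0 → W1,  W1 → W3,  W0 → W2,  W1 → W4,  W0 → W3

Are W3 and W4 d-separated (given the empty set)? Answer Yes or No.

No — W3 and W4 are not d-separated given ∅.

We examine all 2 paths between W3 and W4:
  1. W3 ← W1 → W4 — W1:fork[open] ⇒ active
  2. W3 ← W0 → W1 → W4 — W0:fork[open]; W1:chain[open] ⇒ active
Since the path W3 ← W1 → W4 is active, W3 and W4 are not d-separated given ∅.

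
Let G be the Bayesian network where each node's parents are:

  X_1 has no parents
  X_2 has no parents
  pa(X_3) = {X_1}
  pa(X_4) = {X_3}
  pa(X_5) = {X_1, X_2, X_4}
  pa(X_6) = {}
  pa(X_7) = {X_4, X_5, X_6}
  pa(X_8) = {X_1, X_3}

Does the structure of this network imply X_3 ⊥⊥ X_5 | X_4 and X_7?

No

There are 4 undirected paths between X_3 and X_5; checking each against the conditioning set {X_4, X_7}:
  1. X_3 ← X_1 → X_5 — X_1:fork[open] ⇒ active
  2. X_3 → X_8 ← X_1 → X_5 — X_8:collider[blocks]; X_1:fork[open] ⇒ blocked
  3. X_3 → X_4 → X_5 — X_4:chain[blocks] ⇒ blocked
  4. X_3 → X_4 → X_7 ← X_5 — X_4:chain[blocks]; X_7:collider[open] ⇒ blocked
At least one path is unblocked, so d-separation fails.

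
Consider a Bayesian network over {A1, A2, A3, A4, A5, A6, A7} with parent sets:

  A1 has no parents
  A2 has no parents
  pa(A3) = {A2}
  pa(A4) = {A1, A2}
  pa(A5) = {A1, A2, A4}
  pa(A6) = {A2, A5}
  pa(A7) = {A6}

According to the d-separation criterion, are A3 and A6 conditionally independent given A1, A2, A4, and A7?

Yes — A3 and A6 are d-separated given {A1, A2, A4, A7}.

We examine all 4 paths between A3 and A6:
  1. A3 ← A2 → A4 → A5 → A6 — A2:fork[blocks]; A4:chain[blocks]; A5:chain[open] ⇒ blocked
  2. A3 ← A2 → A4 ← A1 → A5 → A6 — A2:fork[blocks]; A4:collider[open]; A1:fork[blocks]; A5:chain[open] ⇒ blocked
  3. A3 ← A2 → A5 → A6 — A2:fork[blocks]; A5:chain[open] ⇒ blocked
  4. A3 ← A2 → A6 — A2:fork[blocks] ⇒ blocked
Every path is blocked, so A3 and A6 are d-separated given {A1, A2, A4, A7}.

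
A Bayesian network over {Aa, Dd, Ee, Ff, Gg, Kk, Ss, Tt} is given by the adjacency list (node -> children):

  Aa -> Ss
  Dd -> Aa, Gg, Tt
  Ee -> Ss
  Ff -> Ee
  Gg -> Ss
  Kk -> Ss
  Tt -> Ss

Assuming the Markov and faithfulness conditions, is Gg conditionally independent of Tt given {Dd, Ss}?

No

We examine all 4 paths between Gg and Tt:
  1. Gg → Ss ← Aa ← Dd → Tt — Ss:collider[open]; Aa:chain[open]; Dd:fork[blocks] ⇒ blocked
  2. Gg → Ss ← Tt — Ss:collider[open] ⇒ active
  3. Gg ← Dd → Aa → Ss ← Tt — Dd:fork[blocks]; Aa:chain[open]; Ss:collider[open] ⇒ blocked
  4. Gg ← Dd → Tt — Dd:fork[blocks] ⇒ blocked
Since the path Gg → Ss ← Tt is active, Gg and Tt are not d-separated given {Dd, Ss}.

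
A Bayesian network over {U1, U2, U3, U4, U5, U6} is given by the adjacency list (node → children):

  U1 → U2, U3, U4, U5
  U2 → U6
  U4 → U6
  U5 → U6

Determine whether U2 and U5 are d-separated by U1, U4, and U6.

4 paths connect U2 and U5; each must be blocked for d-separation to hold:
  1. U2 ← U1 → U5 — U1:fork[blocks] ⇒ blocked
  2. U2 ← U1 → U4 → U6 ← U5 — U1:fork[blocks]; U4:chain[blocks]; U6:collider[open] ⇒ blocked
  3. U2 → U6 ← U5 — U6:collider[open] ⇒ active
  4. U2 → U6 ← U4 ← U1 → U5 — U6:collider[open]; U4:chain[blocks]; U1:fork[blocks] ⇒ blocked
At least one path is unblocked, so d-separation fails.

No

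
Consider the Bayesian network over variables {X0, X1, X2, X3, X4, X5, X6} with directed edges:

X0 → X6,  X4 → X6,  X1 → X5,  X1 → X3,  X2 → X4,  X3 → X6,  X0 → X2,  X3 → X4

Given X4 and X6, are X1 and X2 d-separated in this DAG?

Enumerating the 4 paths from X1 to X2 and testing each for blocking by {X4, X6}:
  1. X1 → X3 → X6 ← X0 → X2 — X3:chain[open]; X6:collider[open]; X0:fork[open] ⇒ active
  2. X1 → X3 → X6 ← X4 ← X2 — X3:chain[open]; X6:collider[open]; X4:chain[blocks] ⇒ blocked
  3. X1 → X3 → X4 → X6 ← X0 → X2 — X3:chain[open]; X4:chain[blocks]; X6:collider[open]; X0:fork[open] ⇒ blocked
  4. X1 → X3 → X4 ← X2 — X3:chain[open]; X4:collider[open] ⇒ active
Since the path X1 → X3 → X6 ← X0 → X2 is active, X1 and X2 are not d-separated given {X4, X6}.

No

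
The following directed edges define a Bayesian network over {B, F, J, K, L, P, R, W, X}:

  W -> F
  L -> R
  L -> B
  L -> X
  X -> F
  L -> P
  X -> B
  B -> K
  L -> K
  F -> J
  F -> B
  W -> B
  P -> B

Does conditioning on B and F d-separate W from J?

Yes

We examine all 6 paths between W and J:
  1. W → B ← P ← L → X → F → J — B:collider[open]; P:chain[open]; L:fork[open]; X:chain[open]; F:chain[blocks] ⇒ blocked
  2. W → B → K ← L → X → F → J — B:chain[blocks]; K:collider[blocks]; L:fork[open]; X:chain[open]; F:chain[blocks] ⇒ blocked
  3. W → B ← X → F → J — B:collider[open]; X:fork[open]; F:chain[blocks] ⇒ blocked
  4. W → B ← L → X → F → J — B:collider[open]; L:fork[open]; X:chain[open]; F:chain[blocks] ⇒ blocked
  5. W → B ← F → J — B:collider[open]; F:fork[blocks] ⇒ blocked
  6. W → F → J — F:chain[blocks] ⇒ blocked
All paths are blocked; W ⊥ J | {B, F} holds.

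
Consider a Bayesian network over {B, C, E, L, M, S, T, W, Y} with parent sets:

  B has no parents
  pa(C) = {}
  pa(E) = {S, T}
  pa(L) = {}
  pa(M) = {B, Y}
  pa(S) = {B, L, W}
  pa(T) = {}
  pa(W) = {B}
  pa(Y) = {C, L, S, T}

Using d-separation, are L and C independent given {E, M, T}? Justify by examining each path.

Enumerating the 5 paths from L to C and testing each for blocking by {E, M, T}:
Path 1: L → Y ← C
  Y is a collider and its descendant M is conditioned on, which opens it — no node blocks this path, so it is active.
Path 2: L → S → Y ← C
  S is a chain and S is not conditioned on; Y is a collider and its descendant M is conditioned on, which opens it — no node blocks this path, so it is active.
Path 3: L → S → E ← T → Y ← C
  T is a fork here and T is conditioned on, so the path is blocked at T.
Path 4: L → S ← B → M ← Y ← C
  S is a collider and its descendant M is conditioned on, which opens it; B is a fork and B is not conditioned on; M is a collider and M is conditioned on, which opens it; Y is a chain and Y is not conditioned on — no node blocks this path, so it is active.
Path 5: L → S ← W ← B → M ← Y ← C
  S is a collider and its descendant M is conditioned on, which opens it; W is a chain and W is not conditioned on; B is a fork and B is not conditioned on; M is a collider and M is conditioned on, which opens it; Y is a chain and Y is not conditioned on — no node blocks this path, so it is active.
At least one path is unblocked, so d-separation fails.

No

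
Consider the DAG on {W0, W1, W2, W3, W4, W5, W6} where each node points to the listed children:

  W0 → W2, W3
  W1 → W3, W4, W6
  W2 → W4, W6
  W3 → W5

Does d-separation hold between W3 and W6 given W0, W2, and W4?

4 paths connect W3 and W6; each must be blocked for d-separation to hold:
Path 1: W3 ← W1 → W4 ← W2 → W6
  W2 is a fork here and W2 is conditioned on, so the path is blocked at W2.
Path 2: W3 ← W1 → W6
  W1 is a fork and W1 is not conditioned on — no node blocks this path, so it is active.
Path 3: W3 ← W0 → W2 → W4 ← W1 → W6
  W0 is a fork here and W0 is conditioned on, so the path is blocked at W0.
Path 4: W3 ← W0 → W2 → W6
  W0 is a fork here and W0 is conditioned on, so the path is blocked at W0.
Since the path W3 ← W1 → W6 is active, W3 and W6 are not d-separated given {W0, W2, W4}.

No — W3 and W6 are not d-separated given {W0, W2, W4}.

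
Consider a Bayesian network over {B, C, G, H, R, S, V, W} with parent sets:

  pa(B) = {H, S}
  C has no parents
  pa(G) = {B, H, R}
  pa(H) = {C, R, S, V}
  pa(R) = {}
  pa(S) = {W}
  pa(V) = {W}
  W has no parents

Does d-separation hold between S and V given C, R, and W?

Yes

There are 5 undirected paths between S and V; checking each against the conditioning set {C, R, W}:
Path 1: S ← W → V
  W is a fork here and W is conditioned on, so the path is blocked at W.
Path 2: S → B → G ← H ← V
  G is a collider here and neither G nor any of its descendants is conditioned on, so the collider stays closed — the path is blocked at G.
Path 3: S → B → G ← R → H ← V
  G is a collider here and neither G nor any of its descendants is conditioned on, so the collider stays closed — the path is blocked at G.
Path 4: S → B ← H ← V
  B is a collider here and neither B nor any of its descendants is conditioned on, so the collider stays closed — the path is blocked at B.
Path 5: S → H ← V
  H is a collider here and neither H nor any of its descendants is conditioned on, so the collider stays closed — the path is blocked at H.
Every path is blocked, so S and V are d-separated given {C, R, W}.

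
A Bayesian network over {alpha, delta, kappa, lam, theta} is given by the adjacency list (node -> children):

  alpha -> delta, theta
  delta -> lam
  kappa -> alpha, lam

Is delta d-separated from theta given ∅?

No

There are 2 undirected paths between delta and theta; checking each against the conditioning set ∅:
Path 1: delta ← alpha → theta
  alpha is a fork and alpha is not conditioned on — no node blocks this path, so it is active.
Path 2: delta → lam ← kappa → alpha → theta
  lam is a collider here and neither lam nor any of its descendants is conditioned on, so the collider stays closed — the path is blocked at lam.
Because an active path exists, delta and theta are not d-separated.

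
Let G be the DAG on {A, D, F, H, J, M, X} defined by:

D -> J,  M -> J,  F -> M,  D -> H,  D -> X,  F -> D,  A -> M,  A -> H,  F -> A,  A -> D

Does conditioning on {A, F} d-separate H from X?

No

6 paths connect H and X; each must be blocked for d-separation to hold:
Path 1: H ← D → X
  D is a fork and D is not conditioned on — no node blocks this path, so it is active.
Path 2: H ← A → D → X
  A is a fork here and A is conditioned on, so the path is blocked at A.
Path 3: H ← A → M → J ← D → X
  A is a fork here and A is conditioned on, so the path is blocked at A.
Path 4: H ← A → M ← F → D → X
  A is a fork here and A is conditioned on, so the path is blocked at A.
Path 5: H ← A ← F → D → X
  A is a chain here and A is conditioned on, so the path is blocked at A.
Path 6: H ← A ← F → M → J ← D → X
  A is a chain here and A is conditioned on, so the path is blocked at A.
Since the path H ← D → X is active, H and X are not d-separated given {A, F}.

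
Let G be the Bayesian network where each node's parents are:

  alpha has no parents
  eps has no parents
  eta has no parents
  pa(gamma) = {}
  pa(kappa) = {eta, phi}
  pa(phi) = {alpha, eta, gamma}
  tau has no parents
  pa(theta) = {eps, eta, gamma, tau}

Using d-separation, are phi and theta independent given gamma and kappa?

No

Enumerating the 3 paths from phi to theta and testing each for blocking by {gamma, kappa}:
Path 1: phi → kappa ← eta → theta
  kappa is a collider and kappa is conditioned on, which opens it; eta is a fork and eta is not conditioned on — no node blocks this path, so it is active.
Path 2: phi ← eta → theta
  eta is a fork and eta is not conditioned on — no node blocks this path, so it is active.
Path 3: phi ← gamma → theta
  gamma is a fork here and gamma is conditioned on, so the path is blocked at gamma.
Since the path phi → kappa ← eta → theta is active, phi and theta are not d-separated given {gamma, kappa}.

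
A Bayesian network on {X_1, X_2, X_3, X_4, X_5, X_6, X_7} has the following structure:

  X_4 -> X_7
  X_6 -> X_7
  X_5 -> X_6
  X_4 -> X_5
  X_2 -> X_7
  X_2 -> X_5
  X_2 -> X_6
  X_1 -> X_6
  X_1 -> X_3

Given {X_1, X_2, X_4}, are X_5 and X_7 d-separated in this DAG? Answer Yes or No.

We examine all 5 paths between X_5 and X_7:
Path 1: X_5 → X_6 → X_7
  X_6 is a chain and X_6 is not conditioned on — no node blocks this path, so it is active.
Path 2: X_5 → X_6 ← X_2 → X_7
  X_6 is a collider here and neither X_6 nor any of its descendants is conditioned on, so the collider stays closed — the path is blocked at X_6.
Path 3: X_5 ← X_4 → X_7
  X_4 is a fork here and X_4 is conditioned on, so the path is blocked at X_4.
Path 4: X_5 ← X_2 → X_6 → X_7
  X_2 is a fork here and X_2 is conditioned on, so the path is blocked at X_2.
Path 5: X_5 ← X_2 → X_7
  X_2 is a fork here and X_2 is conditioned on, so the path is blocked at X_2.
Because an active path exists, X_5 and X_7 are not d-separated.

No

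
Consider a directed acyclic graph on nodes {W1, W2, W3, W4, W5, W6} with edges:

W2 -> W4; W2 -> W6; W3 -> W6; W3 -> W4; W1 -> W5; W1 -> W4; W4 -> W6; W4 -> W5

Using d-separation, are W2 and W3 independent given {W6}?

No — W2 and W3 are not d-separated given {W6}.

There are 4 undirected paths between W2 and W3; checking each against the conditioning set {W6}:
  1. W2 → W6 ← W3 — W6:collider[open] ⇒ active
  2. W2 → W6 ← W4 ← W3 — W6:collider[open]; W4:chain[open] ⇒ active
  3. W2 → W4 → W6 ← W3 — W4:chain[open]; W6:collider[open] ⇒ active
  4. W2 → W4 ← W3 — W4:collider[open] ⇒ active
Since the path W2 → W6 ← W3 is active, W2 and W3 are not d-separated given {W6}.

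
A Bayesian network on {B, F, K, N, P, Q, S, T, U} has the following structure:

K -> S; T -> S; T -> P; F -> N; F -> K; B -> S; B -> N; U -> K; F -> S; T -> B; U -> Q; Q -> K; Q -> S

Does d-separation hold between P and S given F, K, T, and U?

Yes — P and S are d-separated given {F, K, T, U}.

There are 6 undirected paths between P and S; checking each against the conditioning set {F, K, T, U}:
  1. P ← T → S — T:fork[blocks] ⇒ blocked
  2. P ← T → B → S — T:fork[blocks]; B:chain[open] ⇒ blocked
  3. P ← T → B → N ← F → S — T:fork[blocks]; B:chain[open]; N:collider[blocks]; F:fork[blocks] ⇒ blocked
  4. P ← T → B → N ← F → K → S — T:fork[blocks]; B:chain[open]; N:collider[blocks]; F:fork[blocks]; K:chain[blocks] ⇒ blocked
  5. P ← T → B → N ← F → K ← U → Q → S — T:fork[blocks]; B:chain[open]; N:collider[blocks]; F:fork[blocks]; K:collider[open]; U:fork[blocks]; Q:chain[open] ⇒ blocked
  6. P ← T → B → N ← F → K ← Q → S — T:fork[blocks]; B:chain[open]; N:collider[blocks]; F:fork[blocks]; K:collider[open]; Q:fork[open] ⇒ blocked
Since every path is blocked, d-separation holds.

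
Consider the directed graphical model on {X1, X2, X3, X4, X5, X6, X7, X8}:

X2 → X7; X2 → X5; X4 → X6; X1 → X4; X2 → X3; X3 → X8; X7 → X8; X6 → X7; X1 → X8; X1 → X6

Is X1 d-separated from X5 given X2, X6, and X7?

Enumerating the 6 paths from X1 to X5 and testing each for blocking by {X2, X6, X7}:
Path 1: X1 → X8 ← X3 ← X2 → X5
  X8 is a collider here and neither X8 nor any of its descendants is conditioned on, so the collider stays closed — the path is blocked at X8.
Path 2: X1 → X8 ← X7 ← X2 → X5
  X8 is a collider here and neither X8 nor any of its descendants is conditioned on, so the collider stays closed — the path is blocked at X8.
Path 3: X1 → X6 → X7 → X8 ← X3 ← X2 → X5
  X6 is a chain here and X6 is conditioned on, so the path is blocked at X6.
Path 4: X1 → X6 → X7 ← X2 → X5
  X6 is a chain here and X6 is conditioned on, so the path is blocked at X6.
Path 5: X1 → X4 → X6 → X7 → X8 ← X3 ← X2 → X5
  X6 is a chain here and X6 is conditioned on, so the path is blocked at X6.
Path 6: X1 → X4 → X6 → X7 ← X2 → X5
  X6 is a chain here and X6 is conditioned on, so the path is blocked at X6.
All paths are blocked; X1 ⊥ X5 | {X2, X6, X7} holds.

Yes — X1 and X5 are d-separated given {X2, X6, X7}.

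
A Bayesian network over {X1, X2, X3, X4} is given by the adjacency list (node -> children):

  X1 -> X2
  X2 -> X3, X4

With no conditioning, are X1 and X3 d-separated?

Only one path connects X1 and X3:
Path 1: X1 → X2 → X3
  X2 is a chain and X2 is not conditioned on — no node blocks this path, so it is active.
At least one path is unblocked, so d-separation fails.

No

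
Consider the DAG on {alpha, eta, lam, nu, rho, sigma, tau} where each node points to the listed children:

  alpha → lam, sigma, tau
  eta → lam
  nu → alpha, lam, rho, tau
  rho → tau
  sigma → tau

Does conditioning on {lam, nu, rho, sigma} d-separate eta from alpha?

No

There are 6 undirected paths between eta and alpha; checking each against the conditioning set {lam, nu, rho, sigma}:
  1. eta → lam ← nu → tau ← sigma ← alpha — lam:collider[open]; nu:fork[blocks]; tau:collider[blocks]; sigma:chain[blocks] ⇒ blocked
  2. eta → lam ← nu → tau ← alpha — lam:collider[open]; nu:fork[blocks]; tau:collider[blocks] ⇒ blocked
  3. eta → lam ← nu → alpha — lam:collider[open]; nu:fork[blocks] ⇒ blocked
  4. eta → lam ← nu → rho → tau ← sigma ← alpha — lam:collider[open]; nu:fork[blocks]; rho:chain[blocks]; tau:collider[blocks]; sigma:chain[blocks] ⇒ blocked
  5. eta → lam ← nu → rho → tau ← alpha — lam:collider[open]; nu:fork[blocks]; rho:chain[blocks]; tau:collider[blocks] ⇒ blocked
  6. eta → lam ← alpha — lam:collider[open] ⇒ active
Since the path eta → lam ← alpha is active, eta and alpha are not d-separated given {lam, nu, rho, sigma}.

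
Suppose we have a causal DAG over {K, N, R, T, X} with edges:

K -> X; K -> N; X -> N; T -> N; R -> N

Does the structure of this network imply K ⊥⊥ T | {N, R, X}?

We examine all 2 paths between K and T:
Path 1: K → X → N ← T
  X is a chain here and X is conditioned on, so the path is blocked at X.
Path 2: K → N ← T
  N is a collider and N is conditioned on, which opens it — no node blocks this path, so it is active.
Because an active path exists, K and T are not d-separated.

No — K and T are not d-separated given {N, R, X}.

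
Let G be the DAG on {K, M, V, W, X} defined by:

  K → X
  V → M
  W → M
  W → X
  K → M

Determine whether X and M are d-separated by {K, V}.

We examine all 2 paths between X and M:
  1. X ← K → M — K:fork[blocks] ⇒ blocked
  2. X ← W → M — W:fork[open] ⇒ active
Since the path X ← W → M is active, X and M are not d-separated given {K, V}.

No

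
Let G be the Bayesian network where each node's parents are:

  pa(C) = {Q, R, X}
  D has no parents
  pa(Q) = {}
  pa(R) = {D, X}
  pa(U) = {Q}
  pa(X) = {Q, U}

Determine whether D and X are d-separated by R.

No — D and X are not d-separated given {R}.

4 paths connect D and X; each must be blocked for d-separation to hold:
Path 1: D → R → C ← Q → U → X
  R is a chain here and R is conditioned on, so the path is blocked at R.
Path 2: D → R → C ← Q → X
  R is a chain here and R is conditioned on, so the path is blocked at R.
Path 3: D → R → C ← X
  R is a chain here and R is conditioned on, so the path is blocked at R.
Path 4: D → R ← X
  R is a collider and R is conditioned on, which opens it — no node blocks this path, so it is active.
Since the path D → R ← X is active, D and X are not d-separated given {R}.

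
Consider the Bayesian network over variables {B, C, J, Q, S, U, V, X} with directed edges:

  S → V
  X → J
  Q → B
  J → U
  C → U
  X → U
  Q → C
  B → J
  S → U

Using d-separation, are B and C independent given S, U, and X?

Enumerating the 3 paths from B to C and testing each for blocking by {S, U, X}:
  1. B → J ← X → U ← C — J:collider[open]; X:fork[blocks]; U:collider[open] ⇒ blocked
  2. B → J → U ← C — J:chain[open]; U:collider[open] ⇒ active
  3. B ← Q → C — Q:fork[open] ⇒ active
Since the path B → J → U ← C is active, B and C are not d-separated given {S, U, X}.

No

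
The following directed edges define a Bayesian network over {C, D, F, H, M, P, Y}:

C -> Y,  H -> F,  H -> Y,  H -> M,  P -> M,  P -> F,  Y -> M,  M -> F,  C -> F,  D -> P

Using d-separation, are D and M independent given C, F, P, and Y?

Yes

6 paths connect D and M; each must be blocked for d-separation to hold:
Path 1: D → P → F ← H → Y → M
  P is a chain here and P is conditioned on, so the path is blocked at P.
Path 2: D → P → F ← H → M
  P is a chain here and P is conditioned on, so the path is blocked at P.
Path 3: D → P → F ← C → Y ← H → M
  P is a chain here and P is conditioned on, so the path is blocked at P.
Path 4: D → P → F ← C → Y → M
  P is a chain here and P is conditioned on, so the path is blocked at P.
Path 5: D → P → F ← M
  P is a chain here and P is conditioned on, so the path is blocked at P.
Path 6: D → P → M
  P is a chain here and P is conditioned on, so the path is blocked at P.
All paths are blocked; D ⊥ M | {C, F, P, Y} holds.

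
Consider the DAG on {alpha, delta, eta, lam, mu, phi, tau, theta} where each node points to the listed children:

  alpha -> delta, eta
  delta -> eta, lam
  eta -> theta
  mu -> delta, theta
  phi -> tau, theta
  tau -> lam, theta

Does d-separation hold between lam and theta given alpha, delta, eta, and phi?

No

We examine all 5 paths between lam and theta:
  1. lam ← tau → theta — tau:fork[open] ⇒ active
  2. lam ← tau ← phi → theta — tau:chain[open]; phi:fork[blocks] ⇒ blocked
  3. lam ← delta → eta → theta — delta:fork[blocks]; eta:chain[blocks] ⇒ blocked
  4. lam ← delta ← mu → theta — delta:chain[blocks]; mu:fork[open] ⇒ blocked
  5. lam ← delta ← alpha → eta → theta — delta:chain[blocks]; alpha:fork[blocks]; eta:chain[blocks] ⇒ blocked
Because an active path exists, lam and theta are not d-separated.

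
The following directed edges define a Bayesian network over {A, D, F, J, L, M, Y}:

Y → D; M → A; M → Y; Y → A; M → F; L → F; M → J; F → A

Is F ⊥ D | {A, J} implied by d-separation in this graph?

Enumerating the 4 paths from F to D and testing each for blocking by {A, J}:
Path 1: F ← M → A ← Y → D
  M is a fork and M is not conditioned on; A is a collider and A is conditioned on, which opens it; Y is a fork and Y is not conditioned on — no node blocks this path, so it is active.
Path 2: F ← M → Y → D
  M is a fork and M is not conditioned on; Y is a chain and Y is not conditioned on — no node blocks this path, so it is active.
Path 3: F → A ← M → Y → D
  A is a collider and A is conditioned on, which opens it; M is a fork and M is not conditioned on; Y is a chain and Y is not conditioned on — no node blocks this path, so it is active.
Path 4: F → A ← Y → D
  A is a collider and A is conditioned on, which opens it; Y is a fork and Y is not conditioned on — no node blocks this path, so it is active.
Because an active path exists, F and D are not d-separated.

No — F and D are not d-separated given {A, J}.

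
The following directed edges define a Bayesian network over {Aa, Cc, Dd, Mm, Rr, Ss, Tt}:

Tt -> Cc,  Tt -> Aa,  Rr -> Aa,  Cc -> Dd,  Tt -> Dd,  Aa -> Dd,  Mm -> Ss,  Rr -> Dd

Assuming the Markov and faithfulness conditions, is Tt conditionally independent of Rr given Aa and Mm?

6 paths connect Tt and Rr; each must be blocked for d-separation to hold:
Path 1: Tt → Dd ← Aa ← Rr
  Dd is a collider here and neither Dd nor any of its descendants is conditioned on, so the collider stays closed — the path is blocked at Dd.
Path 2: Tt → Dd ← Rr
  Dd is a collider here and neither Dd nor any of its descendants is conditioned on, so the collider stays closed — the path is blocked at Dd.
Path 3: Tt → Aa → Dd ← Rr
  Aa is a chain here and Aa is conditioned on, so the path is blocked at Aa.
Path 4: Tt → Aa ← Rr
  Aa is a collider and Aa is conditioned on, which opens it — no node blocks this path, so it is active.
Path 5: Tt → Cc → Dd ← Aa ← Rr
  Dd is a collider here and neither Dd nor any of its descendants is conditioned on, so the collider stays closed — the path is blocked at Dd.
Path 6: Tt → Cc → Dd ← Rr
  Dd is a collider here and neither Dd nor any of its descendants is conditioned on, so the collider stays closed — the path is blocked at Dd.
At least one path is unblocked, so d-separation fails.

No — Tt and Rr are not d-separated given {Aa, Mm}.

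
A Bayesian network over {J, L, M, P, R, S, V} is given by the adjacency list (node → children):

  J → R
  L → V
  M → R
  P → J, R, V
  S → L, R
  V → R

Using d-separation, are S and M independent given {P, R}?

Enumerating the 4 paths from S to M and testing each for blocking by {P, R}:
Path 1: S → L → V ← P → J → R ← M
  P is a fork here and P is conditioned on, so the path is blocked at P.
Path 2: S → L → V ← P → R ← M
  P is a fork here and P is conditioned on, so the path is blocked at P.
Path 3: S → L → V → R ← M
  L is a chain and L is not conditioned on; V is a chain and V is not conditioned on; R is a collider and R is conditioned on, which opens it — no node blocks this path, so it is active.
Path 4: S → R ← M
  R is a collider and R is conditioned on, which opens it — no node blocks this path, so it is active.
At least one path is unblocked, so d-separation fails.

No — S and M are not d-separated given {P, R}.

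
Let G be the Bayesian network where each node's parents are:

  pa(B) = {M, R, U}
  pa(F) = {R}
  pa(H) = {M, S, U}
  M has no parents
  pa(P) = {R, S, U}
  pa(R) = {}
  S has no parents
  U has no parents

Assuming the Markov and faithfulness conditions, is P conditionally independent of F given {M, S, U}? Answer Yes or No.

There are 5 undirected paths between P and F; checking each against the conditioning set {M, S, U}:
Path 1: P ← U → H ← M → B ← R → F
  U is a fork here and U is conditioned on, so the path is blocked at U.
Path 2: P ← U → B ← R → F
  U is a fork here and U is conditioned on, so the path is blocked at U.
Path 3: P ← S → H ← U → B ← R → F
  S is a fork here and S is conditioned on, so the path is blocked at S.
Path 4: P ← S → H ← M → B ← R → F
  S is a fork here and S is conditioned on, so the path is blocked at S.
Path 5: P ← R → F
  R is a fork and R is not conditioned on — no node blocks this path, so it is active.
At least one path is unblocked, so d-separation fails.

No — P and F are not d-separated given {M, S, U}.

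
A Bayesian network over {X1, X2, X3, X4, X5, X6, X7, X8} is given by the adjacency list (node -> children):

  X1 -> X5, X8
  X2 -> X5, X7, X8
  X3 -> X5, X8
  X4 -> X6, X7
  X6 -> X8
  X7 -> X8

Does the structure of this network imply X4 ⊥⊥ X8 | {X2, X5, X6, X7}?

Yes

There are 5 undirected paths between X4 and X8; checking each against the conditioning set {X2, X5, X6, X7}:
Path 1: X4 → X6 → X8
  X6 is a chain here and X6 is conditioned on, so the path is blocked at X6.
Path 2: X4 → X7 → X8
  X7 is a chain here and X7 is conditioned on, so the path is blocked at X7.
Path 3: X4 → X7 ← X2 → X5 ← X3 → X8
  X2 is a fork here and X2 is conditioned on, so the path is blocked at X2.
Path 4: X4 → X7 ← X2 → X5 ← X1 → X8
  X2 is a fork here and X2 is conditioned on, so the path is blocked at X2.
Path 5: X4 → X7 ← X2 → X8
  X2 is a fork here and X2 is conditioned on, so the path is blocked at X2.
Every path is blocked, so X4 and X8 are d-separated given {X2, X5, X6, X7}.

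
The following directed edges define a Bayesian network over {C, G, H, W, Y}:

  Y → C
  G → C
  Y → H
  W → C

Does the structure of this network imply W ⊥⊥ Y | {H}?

Yes

The only undirected path from W to Y is:
Path 1: W → C ← Y
  C is a collider here and neither C nor any of its descendants is conditioned on, so the collider stays closed — the path is blocked at C.
All paths are blocked; W ⊥ Y | {H} holds.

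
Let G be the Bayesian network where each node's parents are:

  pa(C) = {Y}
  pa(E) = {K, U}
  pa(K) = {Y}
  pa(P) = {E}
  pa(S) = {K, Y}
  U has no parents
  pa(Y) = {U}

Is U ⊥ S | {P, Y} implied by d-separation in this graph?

4 paths connect U and S; each must be blocked for d-separation to hold:
  1. U → Y → K → S — Y:chain[blocks]; K:chain[open] ⇒ blocked
  2. U → Y → S — Y:chain[blocks] ⇒ blocked
  3. U → E ← K ← Y → S — E:collider[open]; K:chain[open]; Y:fork[blocks] ⇒ blocked
  4. U → E ← K → S — E:collider[open]; K:fork[open] ⇒ active
Since the path U → E ← K → S is active, U and S are not d-separated given {P, Y}.

No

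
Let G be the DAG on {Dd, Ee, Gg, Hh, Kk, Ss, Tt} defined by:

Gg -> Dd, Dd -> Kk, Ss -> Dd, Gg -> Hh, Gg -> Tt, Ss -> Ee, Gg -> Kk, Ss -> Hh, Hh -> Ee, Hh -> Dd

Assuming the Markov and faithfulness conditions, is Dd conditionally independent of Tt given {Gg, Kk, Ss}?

Yes — Dd and Tt are d-separated given {Gg, Kk, Ss}.

There are 5 undirected paths between Dd and Tt; checking each against the conditioning set {Gg, Kk, Ss}:
  1. Dd ← Hh ← Gg → Tt — Hh:chain[open]; Gg:fork[blocks] ⇒ blocked
  2. Dd ← Gg → Tt — Gg:fork[blocks] ⇒ blocked
  3. Dd → Kk ← Gg → Tt — Kk:collider[open]; Gg:fork[blocks] ⇒ blocked
  4. Dd ← Ss → Ee ← Hh ← Gg → Tt — Ss:fork[blocks]; Ee:collider[blocks]; Hh:chain[open]; Gg:fork[blocks] ⇒ blocked
  5. Dd ← Ss → Hh ← Gg → Tt — Ss:fork[blocks]; Hh:collider[open]; Gg:fork[blocks] ⇒ blocked
All paths are blocked; Dd ⊥ Tt | {Gg, Kk, Ss} holds.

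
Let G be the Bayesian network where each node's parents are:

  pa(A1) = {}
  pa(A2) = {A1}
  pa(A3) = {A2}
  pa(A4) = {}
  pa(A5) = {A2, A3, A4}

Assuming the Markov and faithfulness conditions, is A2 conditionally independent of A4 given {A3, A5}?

There are 2 undirected paths between A2 and A4; checking each against the conditioning set {A3, A5}:
  1. A2 → A5 ← A4 — A5:collider[open] ⇒ active
  2. A2 → A3 → A5 ← A4 — A3:chain[blocks]; A5:collider[open] ⇒ blocked
Because an active path exists, A2 and A4 are not d-separated.

No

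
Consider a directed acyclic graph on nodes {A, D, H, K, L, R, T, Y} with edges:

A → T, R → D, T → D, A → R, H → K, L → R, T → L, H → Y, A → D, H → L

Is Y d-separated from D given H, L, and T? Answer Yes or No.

Yes

Enumerating the 6 paths from Y to D and testing each for blocking by {H, L, T}:
Path 1: Y ← H → L ← T → D
  H is a fork here and H is conditioned on, so the path is blocked at H.
Path 2: Y ← H → L ← T ← A → D
  H is a fork here and H is conditioned on, so the path is blocked at H.
Path 3: Y ← H → L ← T ← A → R → D
  H is a fork here and H is conditioned on, so the path is blocked at H.
Path 4: Y ← H → L → R → D
  H is a fork here and H is conditioned on, so the path is blocked at H.
Path 5: Y ← H → L → R ← A → D
  H is a fork here and H is conditioned on, so the path is blocked at H.
Path 6: Y ← H → L → R ← A → T → D
  H is a fork here and H is conditioned on, so the path is blocked at H.
Every path is blocked, so Y and D are d-separated given {H, L, T}.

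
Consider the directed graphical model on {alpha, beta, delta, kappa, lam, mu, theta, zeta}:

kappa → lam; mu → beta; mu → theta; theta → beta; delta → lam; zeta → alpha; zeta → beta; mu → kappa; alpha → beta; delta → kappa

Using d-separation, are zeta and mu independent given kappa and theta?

Yes

Enumerating the 4 paths from zeta to mu and testing each for blocking by {kappa, theta}:
Path 1: zeta → alpha → beta ← theta ← mu
  beta is a collider here and neither beta nor any of its descendants is conditioned on, so the collider stays closed — the path is blocked at beta.
Path 2: zeta → alpha → beta ← mu
  beta is a collider here and neither beta nor any of its descendants is conditioned on, so the collider stays closed — the path is blocked at beta.
Path 3: zeta → beta ← theta ← mu
  beta is a collider here and neither beta nor any of its descendants is conditioned on, so the collider stays closed — the path is blocked at beta.
Path 4: zeta → beta ← mu
  beta is a collider here and neither beta nor any of its descendants is conditioned on, so the collider stays closed — the path is blocked at beta.
Every path is blocked, so zeta and mu are d-separated given {kappa, theta}.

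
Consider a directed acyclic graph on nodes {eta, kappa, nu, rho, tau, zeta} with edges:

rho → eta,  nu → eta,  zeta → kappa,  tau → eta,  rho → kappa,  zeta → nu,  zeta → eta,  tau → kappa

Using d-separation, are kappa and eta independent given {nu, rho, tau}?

No — kappa and eta are not d-separated given {nu, rho, tau}.

There are 4 undirected paths between kappa and eta; checking each against the conditioning set {nu, rho, tau}:
Path 1: kappa ← tau → eta
  tau is a fork here and tau is conditioned on, so the path is blocked at tau.
Path 2: kappa ← zeta → eta
  zeta is a fork and zeta is not conditioned on — no node blocks this path, so it is active.
Path 3: kappa ← zeta → nu → eta
  nu is a chain here and nu is conditioned on, so the path is blocked at nu.
Path 4: kappa ← rho → eta
  rho is a fork here and rho is conditioned on, so the path is blocked at rho.
At least one path is unblocked, so d-separation fails.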